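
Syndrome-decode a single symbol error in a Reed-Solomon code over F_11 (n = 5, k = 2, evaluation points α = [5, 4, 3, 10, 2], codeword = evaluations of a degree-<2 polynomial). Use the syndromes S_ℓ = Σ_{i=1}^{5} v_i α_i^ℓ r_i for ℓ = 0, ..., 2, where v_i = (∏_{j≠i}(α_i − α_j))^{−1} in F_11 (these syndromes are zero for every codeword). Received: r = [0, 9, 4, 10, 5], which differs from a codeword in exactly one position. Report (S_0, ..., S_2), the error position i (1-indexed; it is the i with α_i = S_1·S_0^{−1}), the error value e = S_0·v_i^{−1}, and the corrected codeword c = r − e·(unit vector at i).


S = (1, 3, 9), error at position 3, error magnitude e = 8, c = [0, 9, 7, 10, 5].

Step 1: column multipliers v_i = (∏_{j≠i}(α_i − α_j))^{−1} mod 11.
  i = 1 (α = 5): (5−4)(5−3)(5−10)(5−2) = 1·2·(−5)·3 = −30 ≡ 3, so v_1 = 3^{−1} = 4 (mod 11).
  i = 2 (α = 4): (4−5)(4−3)(4−10)(4−2) = (−1)·1·(−6)·2 = 12 ≡ 1, so v_2 = 1^{−1} = 1 (mod 11).
  i = 3 (α = 3): (3−5)(3−4)(3−10)(3−2) = (−2)·(−1)·(−7)·1 = −14 ≡ 8, so v_3 = 8^{−1} = 7 (mod 11).
  i = 4 (α = 10): (10−5)(10−4)(10−3)(10−2) = 5·6·7·8 = 1680 ≡ 8, so v_4 = 8^{−1} = 7 (mod 11).
  i = 5 (α = 2): (2−5)(2−4)(2−3)(2−10) = (−3)·(−2)·(−1)·(−8) = 48 ≡ 4, so v_5 = 4^{−1} = 3 (mod 11).
  v = [4, 1, 7, 7, 3].
Step 2: syndromes of r = [0, 9, 4, 10, 5] (all sums mod 11).
  S_0 = Σ v_i r_i = 4·0 + 1·9 + 7·4 + 7·10 + 3·5 = 122 ≡ 1.
  S_1 = Σ v_i α_i r_i = 4·5·0 + 1·4·9 + 7·3·4 + 7·10·10 + 3·2·5 = 850 ≡ 3.
  α_i^2 mod 11 = [3, 5, 9, 1, 4].
  S_2 = Σ v_i α_i^2 r_i = 4·3·0 + 1·5·9 + 7·9·4 + 7·1·10 + 3·4·5 = 427 ≡ 9.
  S = (1, 3, 9) ≠ 0, so r is not a codeword (an error is present).
Step 3: locate the error. For a single error e at position i, S_ℓ = v_i·e·α_i^ℓ, so α_err = S_1/S_0.
  S_0^{−1} = 1^{−1} = 1 (mod 11), so α_err = 3·1 = 3 ≡ 3 = α_3. Error position i = 3.
  Consistency check: S_2/S_1 = 9·4 = 36 ≡ 3 = α_err ✓ (single-error assumption holds).
Step 4: error magnitude e = S_0/v_3 = S_0·∏_{j≠3}(α_3 − α_j) = 1·8 = 8 ≡ 8 (mod 11).
Step 5: correct position 3: c_3 = r_3 − e = 4 − 8 ≡ 7 (mod 11). Hence c = [0, 9, 7, 10, 5].
  Check: interpolating c through the α_i gives m(x) = 1 + 2·x (degree < 2) with m(α_i) = c_i for every i, so c is indeed a codeword.


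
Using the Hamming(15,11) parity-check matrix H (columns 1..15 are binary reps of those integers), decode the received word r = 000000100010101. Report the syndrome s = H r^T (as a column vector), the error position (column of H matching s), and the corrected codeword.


s = (1, 1, 1, 0)^T, error position = 14, corrected codeword c = 000000100010111

Compute s = H r^T mod 2 one row at a time:
  s_1 = 0 + 0 + 0 + 1 + 0 + 1 + 0 + 1 = 3 ≡ 1 (mod 2).
  s_2 = 0 + 0 + 0 + 1 + 0 + 1 + 0 + 1 = 3 ≡ 1 (mod 2).
  s_3 = 0 + 0 + 0 + 1 + 0 + 1 + 0 + 1 = 3 ≡ 1 (mod 2).
  s_4 = 0 + 0 + 0 + 1 + 0 + 1 + 1 + 1 = 4 ≡ 0 (mod 2).
s = (1, 1, 1, 0)^T — this equals column 14 of H (binary 1110), so error is at position 14.
Correct: flip bit 14 of r = 000000100010101 to get c = 000000100010111.


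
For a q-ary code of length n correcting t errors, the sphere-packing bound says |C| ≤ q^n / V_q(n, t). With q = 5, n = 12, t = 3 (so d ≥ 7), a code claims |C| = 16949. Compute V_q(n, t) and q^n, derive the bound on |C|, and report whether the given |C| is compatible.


V_q(n, t) = 15185, q^n = 244140625, Hamming bound = 16077, |C| = 16949 > bound (violated).

Step 1: Compute V_q(n, t) = Σ_{j=0}^3 C(n, j) (q−1)^j.
  j = 0: C(12,0)·(4)^0 = 1·1 = 1.
  j = 1: C(12,1)·(4)^1 = 12·4 = 48.
  j = 2: C(12,2)·(4)^2 = 66·16 = 1056.
  j = 3: C(12,3)·(4)^3 = 220·64 = 14080.
  V_q(n, t) = 1 + 48 + 1056 + 14080 = 15185.
Step 2: q^n = 5^12 = 244140625.
Step 3: Hamming bound ⌊q^n / V_q(n,t)⌋ = ⌊244140625/15185⌋ = 16077.
Step 4: Compare |C| = 16949 to 16077: violated.
The claimed |C| lies above the Hamming bound, so no 5-ary code of length 12 with d ≥ 7 can have 16949 codewords.


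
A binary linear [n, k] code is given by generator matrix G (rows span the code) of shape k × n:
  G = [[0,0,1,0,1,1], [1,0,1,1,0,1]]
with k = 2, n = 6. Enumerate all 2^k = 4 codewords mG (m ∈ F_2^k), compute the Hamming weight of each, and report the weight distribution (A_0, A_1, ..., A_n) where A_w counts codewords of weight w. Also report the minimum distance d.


Weight distribution: A_0 = 1, A_3 = 2, A_4 = 1. Minimum distance d = 3.

Enumerate all 2^2 = 4 messages m ∈ F_2^2.
For each, compute codeword c = mG in F_2^6, then tally its weight.
  m = 00 → c = 000000, weight = 0.
  m = 10 → c = 001011, weight = 3.
  m = 01 → c = 101101, weight = 4.
  m = 11 → c = 100110, weight = 3.
Tally weights:
  weight 0: 1 codewords.
  weight 3: 2 codewords.
  weight 4: 1 codewords.
Minimum distance d = smallest w > 0 with A_w > 0 = 3.
Sanity: Σ A_w = 4 = 2^2 = 4 ✓.


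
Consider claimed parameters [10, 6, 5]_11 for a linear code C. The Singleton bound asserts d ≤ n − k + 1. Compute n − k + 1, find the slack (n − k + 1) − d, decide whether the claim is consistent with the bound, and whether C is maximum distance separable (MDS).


Singleton RHS = n − k + 1 = 5, slack = 0, bound satisfied, MDS.

Singleton bound: d ≤ n − k + 1.
Here n = 10, k = 6, so n − k + 1 = 5.
Given d = 5, check d ≤ 5: YES.
Slack = (n − k + 1) − d = 0.
The code is MDS (slack = 0).
Description: the claimed parameters are [10, 6, 5]_11; such a code would be MDS (meets Singleton bound).


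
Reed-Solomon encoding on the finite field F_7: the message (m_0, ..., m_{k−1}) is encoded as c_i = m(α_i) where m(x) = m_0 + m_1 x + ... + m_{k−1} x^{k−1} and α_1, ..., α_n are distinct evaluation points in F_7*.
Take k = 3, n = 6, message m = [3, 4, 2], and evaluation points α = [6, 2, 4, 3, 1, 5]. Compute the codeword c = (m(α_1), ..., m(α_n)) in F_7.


c = [1, 5, 2, 5, 2, 3]

Message polynomial: m(x) = 3 + 4·x + 2·x^2 (mod 7).
For each evaluation point α_i, compute m(α_i) mod 7:
  α_1 = 6: Horner steps 2 → 2 → 1, so m(6) = 1.
  α_2 = 2: Horner steps 2 → 1 → 5, so m(2) = 5.
  α_3 = 4: Horner steps 2 → 5 → 2, so m(4) = 2.
  α_4 = 3: Horner steps 2 → 3 → 5, so m(3) = 5.
  α_5 = 1: Horner steps 2 → 6 → 2, so m(1) = 2.
  α_6 = 5: Horner steps 2 → 0 → 3, so m(5) = 3.
Codeword c = [1, 5, 2, 5, 2, 3] ∈ F_7^6.


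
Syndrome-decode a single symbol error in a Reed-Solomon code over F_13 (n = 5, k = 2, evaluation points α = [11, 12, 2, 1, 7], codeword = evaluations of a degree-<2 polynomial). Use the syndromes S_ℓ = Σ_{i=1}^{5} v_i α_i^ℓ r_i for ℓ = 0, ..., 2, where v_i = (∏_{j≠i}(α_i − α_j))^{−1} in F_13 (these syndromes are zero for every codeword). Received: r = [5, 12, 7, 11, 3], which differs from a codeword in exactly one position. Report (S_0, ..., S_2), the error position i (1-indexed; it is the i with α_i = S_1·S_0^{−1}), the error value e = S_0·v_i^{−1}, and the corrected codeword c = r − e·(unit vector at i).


S = (5, 5, 5), error at position 4, error magnitude e = 11, c = [5, 12, 7, 0, 3].

Step 1: column multipliers v_i = (∏_{j≠i}(α_i − α_j))^{−1} mod 13.
  i = 1 (α = 11): (11−12)(11−2)(11−1)(11−7) = (−1)·9·10·4 = −360 ≡ 4, so v_1 = 4^{−1} = 10 (mod 13).
  i = 2 (α = 12): (12−11)(12−2)(12−1)(12−7) = 1·10·11·5 = 550 ≡ 4, so v_2 = 4^{−1} = 10 (mod 13).
  i = 3 (α = 2): (2−11)(2−12)(2−1)(2−7) = (−9)·(−10)·1·(−5) = −450 ≡ 5, so v_3 = 5^{−1} = 8 (mod 13).
  i = 4 (α = 1): (1−11)(1−12)(1−2)(1−7) = (−10)·(−11)·(−1)·(−6) = 660 ≡ 10, so v_4 = 10^{−1} = 4 (mod 13).
  i = 5 (α = 7): (7−11)(7−12)(7−2)(7−1) = (−4)·(−5)·5·6 = 600 ≡ 2, so v_5 = 2^{−1} = 7 (mod 13).
  v = [10, 10, 8, 4, 7].
Step 2: syndromes of r = [5, 12, 7, 11, 3] (all sums mod 13).
  S_0 = Σ v_i r_i = 10·5 + 10·12 + 8·7 + 4·11 + 7·3 = 291 ≡ 5.
  S_1 = Σ v_i α_i r_i = 10·11·5 + 10·12·12 + 8·2·7 + 4·1·11 + 7·7·3 = 2293 ≡ 5.
  α_i^2 mod 13 = [4, 1, 4, 1, 10].
  S_2 = Σ v_i α_i^2 r_i = 10·4·5 + 10·1·12 + 8·4·7 + 4·1·11 + 7·10·3 = 798 ≡ 5.
  S = (5, 5, 5) ≠ 0, so r is not a codeword (an error is present).
Step 3: locate the error. For a single error e at position i, S_ℓ = v_i·e·α_i^ℓ, so α_err = S_1/S_0.
  S_0^{−1} = 5^{−1} = 8 (mod 13), so α_err = 5·8 = 40 ≡ 1 = α_4. Error position i = 4.
  Consistency check: S_2/S_1 = 5·8 = 40 ≡ 1 = α_err ✓ (single-error assumption holds).
Step 4: error magnitude e = S_0/v_4 = S_0·∏_{j≠4}(α_4 − α_j) = 5·10 = 50 ≡ 11 (mod 13).
Step 5: correct position 4: c_4 = r_4 − e = 11 − 11 ≡ 0 (mod 13). Hence c = [5, 12, 7, 0, 3].
  Check: interpolating c through the α_i gives m(x) = 6 + 7·x (degree < 2) with m(α_i) = c_i for every i, so c is indeed a codeword.


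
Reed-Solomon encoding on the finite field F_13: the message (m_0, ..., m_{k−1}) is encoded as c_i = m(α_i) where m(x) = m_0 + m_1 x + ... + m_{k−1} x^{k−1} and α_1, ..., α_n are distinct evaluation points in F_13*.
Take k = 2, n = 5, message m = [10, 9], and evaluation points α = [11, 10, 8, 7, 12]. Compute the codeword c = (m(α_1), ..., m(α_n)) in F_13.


c = [5, 9, 4, 8, 1]

Message polynomial: m(x) = 10 + 9·x (mod 13).
For each evaluation point α_i, compute m(α_i) mod 13:
  α_1 = 11: Horner steps 9 → 5, so m(11) = 5.
  α_2 = 10: Horner steps 9 → 9, so m(10) = 9.
  α_3 = 8: Horner steps 9 → 4, so m(8) = 4.
  α_4 = 7: Horner steps 9 → 8, so m(7) = 8.
  α_5 = 12: Horner steps 9 → 1, so m(12) = 1.
Codeword c = [5, 9, 4, 8, 1] ∈ F_13^5.


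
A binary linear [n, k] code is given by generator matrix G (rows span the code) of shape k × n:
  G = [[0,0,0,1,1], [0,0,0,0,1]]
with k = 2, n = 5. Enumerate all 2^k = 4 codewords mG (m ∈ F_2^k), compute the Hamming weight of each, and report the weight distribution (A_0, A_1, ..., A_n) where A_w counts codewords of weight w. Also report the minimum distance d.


Weight distribution: A_0 = 1, A_1 = 2, A_2 = 1. Minimum distance d = 1.

Enumerate all 2^2 = 4 messages m ∈ F_2^2.
For each, compute codeword c = mG in F_2^5, then tally its weight.
  m = 00 → c = 00000, weight = 0.
  m = 10 → c = 00011, weight = 2.
  m = 01 → c = 00001, weight = 1.
  m = 11 → c = 00010, weight = 1.
Tally weights:
  weight 0: 1 codewords.
  weight 1: 2 codewords.
  weight 2: 1 codewords.
Minimum distance d = smallest w > 0 with A_w > 0 = 1.
Sanity: Σ A_w = 4 = 2^2 = 4 ✓.


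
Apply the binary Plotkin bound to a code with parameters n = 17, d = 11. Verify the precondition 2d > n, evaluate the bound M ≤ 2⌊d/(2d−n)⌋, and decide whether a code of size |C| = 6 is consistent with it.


Plotkin bound M ≤ 4; given |C| = 6 > bound (violated).

Check applicability: 2d = 22, n = 17.
2d − n = 5 > 0, so Plotkin applies.
Compute d/(2d−n) = 11/5 ≈ 2.2000.
⌊d/(2d−n)⌋ = 2.
Plotkin bound: M ≤ 2·2 = 4.
Given |C| = 6, check: VIOLATED.
This |C| is above the Plotkin bound, so no binary code with n = 17, d = 11 and 6 codewords exists.


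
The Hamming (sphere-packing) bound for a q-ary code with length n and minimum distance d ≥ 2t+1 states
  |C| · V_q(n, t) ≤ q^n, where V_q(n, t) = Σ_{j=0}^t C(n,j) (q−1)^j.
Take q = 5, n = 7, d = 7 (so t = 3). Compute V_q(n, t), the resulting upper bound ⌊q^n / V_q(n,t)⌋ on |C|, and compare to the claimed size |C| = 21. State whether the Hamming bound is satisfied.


V_q(n, t) = 2605, q^n = 78125, Hamming bound = 29, |C| = 21 ≤ bound (satisfied).

Step 1: Compute V_q(n, t) = Σ_{j=0}^3 C(n, j) (q−1)^j.
  j = 0: C(7,0)·(4)^0 = 1·1 = 1.
  j = 1: C(7,1)·(4)^1 = 7·4 = 28.
  j = 2: C(7,2)·(4)^2 = 21·16 = 336.
  j = 3: C(7,3)·(4)^3 = 35·64 = 2240.
  V_q(n, t) = 1 + 28 + 336 + 2240 = 2605.
Step 2: q^n = 5^7 = 78125.
Step 3: Hamming bound ⌊q^n / V_q(n,t)⌋ = ⌊78125/2605⌋ = 29.
Step 4: Compare |C| = 21 to 29: satisfied.
The claimed |C| lies below the Hamming bound.


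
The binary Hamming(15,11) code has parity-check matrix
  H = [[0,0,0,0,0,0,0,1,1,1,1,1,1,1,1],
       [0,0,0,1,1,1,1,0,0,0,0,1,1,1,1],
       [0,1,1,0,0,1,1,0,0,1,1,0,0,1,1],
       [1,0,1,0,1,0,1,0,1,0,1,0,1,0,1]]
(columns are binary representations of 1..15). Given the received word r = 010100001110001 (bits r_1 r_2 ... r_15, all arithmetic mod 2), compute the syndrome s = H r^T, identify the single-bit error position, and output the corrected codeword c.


s = (0, 0, 0, 1)^T, error position = 1, corrected codeword c = 110100001110001

Compute s = H r^T mod 2 one row at a time:
  s_1 = 0 + 1 + 1 + 1 + 0 + 0 + 0 + 1 = 4 ≡ 0 (mod 2).
  s_2 = 1 + 0 + 0 + 0 + 0 + 0 + 0 + 1 = 2 ≡ 0 (mod 2).
  s_3 = 1 + 0 + 0 + 0 + 1 + 1 + 0 + 1 = 4 ≡ 0 (mod 2).
  s_4 = 0 + 0 + 0 + 0 + 1 + 1 + 0 + 1 = 3 ≡ 1 (mod 2).
s = (0, 0, 0, 1)^T — this equals column 1 of H (binary 0001), so error is at position 1.
Correct: flip bit 1 of r = 010100001110001 to get c = 110100001110001.


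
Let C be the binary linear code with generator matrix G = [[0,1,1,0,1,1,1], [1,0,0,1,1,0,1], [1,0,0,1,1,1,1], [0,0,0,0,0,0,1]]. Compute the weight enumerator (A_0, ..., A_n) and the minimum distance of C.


Weight distribution: A_0 = 1, A_1 = 2, A_2 = 1, A_3 = 2, A_4 = 5, A_5 = 4, A_6 = 1. Minimum distance d = 1.

Enumerate all 2^4 = 16 messages m ∈ F_2^4.
For each, compute codeword c = mG in F_2^7, then tally its weight.
  m = 0000 → c = 0000000, weight = 0.
  m = 1000 → c = 0110111, weight = 5.
  m = 0100 → c = 1001101, weight = 4.
  m = 1100 → c = 1111010, weight = 5.
  m = 0010 → c = 1001111, weight = 5.
  m = 1010 → c = 1111000, weight = 4.
  m = 0110 → c = 0000010, weight = 1.
  m = 1110 → c = 0110101, weight = 4.
  m = 0001 → c = 0000001, weight = 1.
  m = 1001 → c = 0110110, weight = 4.
  m = 0101 → c = 1001100, weight = 3.
  m = 1101 → c = 1111011, weight = 6.
  m = 0011 → c = 1001110, weight = 4.
  m = 1011 → c = 1111001, weight = 5.
  m = 0111 → c = 0000011, weight = 2.
  m = 1111 → c = 0110100, weight = 3.
Tally weights:
  weight 0: 1 codewords.
  weight 1: 2 codewords.
  weight 2: 1 codewords.
  weight 3: 2 codewords.
  weight 4: 5 codewords.
  weight 5: 4 codewords.
  weight 6: 1 codewords.
Minimum distance d = smallest w > 0 with A_w > 0 = 1.
Sanity: Σ A_w = 16 = 2^4 = 16 ✓.


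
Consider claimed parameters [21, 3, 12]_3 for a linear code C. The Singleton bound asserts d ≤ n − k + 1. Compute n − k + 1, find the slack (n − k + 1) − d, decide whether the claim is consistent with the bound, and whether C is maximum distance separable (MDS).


Singleton RHS = n − k + 1 = 19, slack = 7, bound satisfied, not MDS.

Singleton bound: d ≤ n − k + 1.
Here n = 21, k = 3, so n − k + 1 = 19.
Given d = 12, check d ≤ 19: YES.
Slack = (n − k + 1) − d = 7.
The code is NOT MDS (slack = 7 > 0).
Description: the claimed parameters are [21, 3, 12]_3; such a code would be non-MDS.


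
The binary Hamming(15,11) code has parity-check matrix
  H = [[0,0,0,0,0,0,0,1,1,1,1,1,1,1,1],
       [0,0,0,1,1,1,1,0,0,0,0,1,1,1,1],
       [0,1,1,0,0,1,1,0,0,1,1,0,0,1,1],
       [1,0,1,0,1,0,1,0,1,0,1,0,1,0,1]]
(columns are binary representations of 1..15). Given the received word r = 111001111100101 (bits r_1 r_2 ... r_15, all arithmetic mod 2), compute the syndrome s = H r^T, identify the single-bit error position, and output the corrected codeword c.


s = (1, 0, 0, 0)^T, error position = 8, corrected codeword c = 111001101100101

Compute s = H r^T mod 2 one row at a time:
  s_1 = 1 + 1 + 1 + 0 + 0 + 1 + 0 + 1 = 5 ≡ 1 (mod 2).
  s_2 = 0 + 0 + 1 + 1 + 0 + 1 + 0 + 1 = 4 ≡ 0 (mod 2).
  s_3 = 1 + 1 + 1 + 1 + 1 + 0 + 0 + 1 = 6 ≡ 0 (mod 2).
  s_4 = 1 + 1 + 0 + 1 + 1 + 0 + 1 + 1 = 6 ≡ 0 (mod 2).
s = (1, 0, 0, 0)^T — this equals column 8 of H (binary 1000), so error is at position 8.
Correct: flip bit 8 of r = 111001111100101 to get c = 111001101100101.


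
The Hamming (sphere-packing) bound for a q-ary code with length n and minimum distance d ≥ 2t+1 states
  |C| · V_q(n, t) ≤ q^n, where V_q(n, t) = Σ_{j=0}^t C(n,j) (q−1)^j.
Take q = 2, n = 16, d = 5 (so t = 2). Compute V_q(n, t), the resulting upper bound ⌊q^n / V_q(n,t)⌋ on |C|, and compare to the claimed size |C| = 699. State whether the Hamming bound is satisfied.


V_q(n, t) = 137, q^n = 65536, Hamming bound = 478, |C| = 699 > bound (violated).

Step 1: Compute V_q(n, t) = Σ_{j=0}^2 C(n, j) (q−1)^j.
  j = 0: C(16,0)·(1)^0 = 1·1 = 1.
  j = 1: C(16,1)·(1)^1 = 16·1 = 16.
  j = 2: C(16,2)·(1)^2 = 120·1 = 120.
  V_q(n, t) = 1 + 16 + 120 = 137.
Step 2: q^n = 2^16 = 65536.
Step 3: Hamming bound ⌊q^n / V_q(n,t)⌋ = ⌊65536/137⌋ = 478.
Step 4: Compare |C| = 699 to 478: violated.
The claimed |C| lies above the Hamming bound, so no 2-ary code of length 16 with d ≥ 5 can have 699 codewords.


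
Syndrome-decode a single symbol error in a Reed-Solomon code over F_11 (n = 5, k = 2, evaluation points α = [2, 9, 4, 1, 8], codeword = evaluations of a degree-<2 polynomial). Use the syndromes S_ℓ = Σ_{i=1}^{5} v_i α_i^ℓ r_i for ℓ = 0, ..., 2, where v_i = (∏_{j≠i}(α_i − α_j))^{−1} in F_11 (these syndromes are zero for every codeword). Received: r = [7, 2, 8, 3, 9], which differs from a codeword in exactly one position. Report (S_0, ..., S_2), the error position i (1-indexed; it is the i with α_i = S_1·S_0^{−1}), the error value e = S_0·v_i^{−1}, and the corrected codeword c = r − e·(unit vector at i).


S = (7, 6, 2), error at position 3, error magnitude e = 4, c = [7, 2, 4, 3, 9].

Step 1: column multipliers v_i = (∏_{j≠i}(α_i − α_j))^{−1} mod 11.
  i = 1 (α = 2): (2−9)(2−4)(2−1)(2−8) = (−7)·(−2)·1·(−6) = −84 ≡ 4, so v_1 = 4^{−1} = 3 (mod 11).
  i = 2 (α = 9): (9−2)(9−4)(9−1)(9−8) = 7·5·8·1 = 280 ≡ 5, so v_2 = 5^{−1} = 9 (mod 11).
  i = 3 (α = 4): (4−2)(4−9)(4−1)(4−8) = 2·(−5)·3·(−4) = 120 ≡ 10, so v_3 = 10^{−1} = 10 (mod 11).
  i = 4 (α = 1): (1−2)(1−9)(1−4)(1−8) = (−1)·(−8)·(−3)·(−7) = 168 ≡ 3, so v_4 = 3^{−1} = 4 (mod 11).
  i = 5 (α = 8): (8−2)(8−9)(8−4)(8−1) = 6·(−1)·4·7 = −168 ≡ 8, so v_5 = 8^{−1} = 7 (mod 11).
  v = [3, 9, 10, 4, 7].
Step 2: syndromes of r = [7, 2, 8, 3, 9] (all sums mod 11).
  S_0 = Σ v_i r_i = 3·7 + 9·2 + 10·8 + 4·3 + 7·9 = 194 ≡ 7.
  S_1 = Σ v_i α_i r_i = 3·2·7 + 9·9·2 + 10·4·8 + 4·1·3 + 7·8·9 = 1040 ≡ 6.
  α_i^2 mod 11 = [4, 4, 5, 1, 9].
  S_2 = Σ v_i α_i^2 r_i = 3·4·7 + 9·4·2 + 10·5·8 + 4·1·3 + 7·9·9 = 1135 ≡ 2.
  S = (7, 6, 2) ≠ 0, so r is not a codeword (an error is present).
Step 3: locate the error. For a single error e at position i, S_ℓ = v_i·e·α_i^ℓ, so α_err = S_1/S_0.
  S_0^{−1} = 7^{−1} = 8 (mod 11), so α_err = 6·8 = 48 ≡ 4 = α_3. Error position i = 3.
  Consistency check: S_2/S_1 = 2·2 = 4 ≡ 4 = α_err ✓ (single-error assumption holds).
Step 4: error magnitude e = S_0/v_3 = S_0·∏_{j≠3}(α_3 − α_j) = 7·10 = 70 ≡ 4 (mod 11).
Step 5: correct position 3: c_3 = r_3 − e = 8 − 4 ≡ 4 (mod 11). Hence c = [7, 2, 4, 3, 9].
  Check: interpolating c through the α_i gives m(x) = 10 + 4·x (degree < 2) with m(α_i) = c_i for every i, so c is indeed a codeword.


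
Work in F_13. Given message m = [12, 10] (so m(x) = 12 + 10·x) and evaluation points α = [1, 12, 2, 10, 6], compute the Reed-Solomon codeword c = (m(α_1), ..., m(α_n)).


c = [9, 2, 6, 8, 7]

Message polynomial: m(x) = 12 + 10·x (mod 13).
For each evaluation point α_i, compute m(α_i) mod 13:
  α_1 = 1: Horner steps 10 → 9, so m(1) = 9.
  α_2 = 12: Horner steps 10 → 2, so m(12) = 2.
  α_3 = 2: Horner steps 10 → 6, so m(2) = 6.
  α_4 = 10: Horner steps 10 → 8, so m(10) = 8.
  α_5 = 6: Horner steps 10 → 7, so m(6) = 7.
Codeword c = [9, 2, 6, 8, 7] ∈ F_13^5.


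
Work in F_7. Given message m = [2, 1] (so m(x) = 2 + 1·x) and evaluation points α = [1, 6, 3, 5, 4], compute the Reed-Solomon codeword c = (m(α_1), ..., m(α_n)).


c = [3, 1, 5, 0, 6]

Message polynomial: m(x) = 2 + 1·x (mod 7).
For each evaluation point α_i, compute m(α_i) mod 7:
  α_1 = 1: Horner steps 1 → 3, so m(1) = 3.
  α_2 = 6: Horner steps 1 → 1, so m(6) = 1.
  α_3 = 3: Horner steps 1 → 5, so m(3) = 5.
  α_4 = 5: Horner steps 1 → 0, so m(5) = 0.
  α_5 = 4: Horner steps 1 → 6, so m(4) = 6.
Codeword c = [3, 1, 5, 0, 6] ∈ F_7^5.


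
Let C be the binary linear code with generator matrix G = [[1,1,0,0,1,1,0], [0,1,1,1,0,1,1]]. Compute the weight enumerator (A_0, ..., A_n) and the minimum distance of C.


Weight distribution: A_0 = 1, A_4 = 1, A_5 = 2. Minimum distance d = 4.

Enumerate all 2^2 = 4 messages m ∈ F_2^2.
For each, compute codeword c = mG in F_2^7, then tally its weight.
  m = 00 → c = 0000000, weight = 0.
  m = 10 → c = 1100110, weight = 4.
  m = 01 → c = 0111011, weight = 5.
  m = 11 → c = 1011101, weight = 5.
Tally weights:
  weight 0: 1 codewords.
  weight 4: 1 codewords.
  weight 5: 2 codewords.
Minimum distance d = smallest w > 0 with A_w > 0 = 4.
Sanity: Σ A_w = 4 = 2^2 = 4 ✓.


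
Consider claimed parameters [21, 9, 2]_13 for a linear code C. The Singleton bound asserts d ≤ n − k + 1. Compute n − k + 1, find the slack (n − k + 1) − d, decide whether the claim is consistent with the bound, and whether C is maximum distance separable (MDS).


Singleton RHS = n − k + 1 = 13, slack = 11, bound satisfied, not MDS.

Singleton bound: d ≤ n − k + 1.
Here n = 21, k = 9, so n − k + 1 = 13.
Given d = 2, check d ≤ 13: YES.
Slack = (n − k + 1) − d = 11.
The code is NOT MDS (slack = 11 > 0).
Description: the claimed parameters are [21, 9, 2]_13; such a code would be non-MDS.


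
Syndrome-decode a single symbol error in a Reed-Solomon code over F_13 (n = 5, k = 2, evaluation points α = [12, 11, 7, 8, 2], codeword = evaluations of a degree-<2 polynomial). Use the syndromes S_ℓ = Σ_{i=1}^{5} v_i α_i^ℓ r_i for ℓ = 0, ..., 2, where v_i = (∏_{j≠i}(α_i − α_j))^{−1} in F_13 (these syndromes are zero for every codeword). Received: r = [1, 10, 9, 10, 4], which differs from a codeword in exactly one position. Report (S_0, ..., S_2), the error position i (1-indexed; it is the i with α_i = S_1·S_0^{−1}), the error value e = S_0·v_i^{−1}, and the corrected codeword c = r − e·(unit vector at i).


S = (4, 5, 3), error at position 2, error magnitude e = 10, c = [1, 0, 9, 10, 4].

Step 1: column multipliers v_i = (∏_{j≠i}(α_i − α_j))^{−1} mod 13.
  i = 1 (α = 12): (12−11)(12−7)(12−8)(12−2) = 1·5·4·10 = 200 ≡ 5, so v_1 = 5^{−1} = 8 (mod 13).
  i = 2 (α = 11): (11−12)(11−7)(11−8)(11−2) = (−1)·4·3·9 = −108 ≡ 9, so v_2 = 9^{−1} = 3 (mod 13).
  i = 3 (α = 7): (7−12)(7−11)(7−8)(7−2) = (−5)·(−4)·(−1)·5 = −100 ≡ 4, so v_3 = 4^{−1} = 10 (mod 13).
  i = 4 (α = 8): (8−12)(8−11)(8−7)(8−2) = (−4)·(−3)·1·6 = 72 ≡ 7, so v_4 = 7^{−1} = 2 (mod 13).
  i = 5 (α = 2): (2−12)(2−11)(2−7)(2−8) = (−10)·(−9)·(−5)·(−6) = 2700 ≡ 9, so v_5 = 9^{−1} = 3 (mod 13).
  v = [8, 3, 10, 2, 3].
Step 2: syndromes of r = [1, 10, 9, 10, 4] (all sums mod 13).
  S_0 = Σ v_i r_i = 8·1 + 3·10 + 10·9 + 2·10 + 3·4 = 160 ≡ 4.
  S_1 = Σ v_i α_i r_i = 8·12·1 + 3·11·10 + 10·7·9 + 2·8·10 + 3·2·4 = 1240 ≡ 5.
  α_i^2 mod 13 = [1, 4, 10, 12, 4].
  S_2 = Σ v_i α_i^2 r_i = 8·1·1 + 3·4·10 + 10·10·9 + 2·12·10 + 3·4·4 = 1316 ≡ 3.
  S = (4, 5, 3) ≠ 0, so r is not a codeword (an error is present).
Step 3: locate the error. For a single error e at position i, S_ℓ = v_i·e·α_i^ℓ, so α_err = S_1/S_0.
  S_0^{−1} = 4^{−1} = 10 (mod 13), so α_err = 5·10 = 50 ≡ 11 = α_2. Error position i = 2.
  Consistency check: S_2/S_1 = 3·8 = 24 ≡ 11 = α_err ✓ (single-error assumption holds).
Step 4: error magnitude e = S_0/v_2 = S_0·∏_{j≠2}(α_2 − α_j) = 4·9 = 36 ≡ 10 (mod 13).
Step 5: correct position 2: c_2 = r_2 − e = 10 − 10 ≡ 0 (mod 13). Hence c = [1, 0, 9, 10, 4].
  Check: interpolating c through the α_i gives m(x) = 2 + 1·x (degree < 2) with m(α_i) = c_i for every i, so c is indeed a codeword.


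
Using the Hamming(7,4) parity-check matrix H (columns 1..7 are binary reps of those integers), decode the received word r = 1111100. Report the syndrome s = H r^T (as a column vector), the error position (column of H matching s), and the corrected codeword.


s = (0, 0, 1)^T, error position = 1, corrected codeword c = 0111100

Compute s = H r^T mod 2 one row at a time:
  s_1 = 1 + 1 + 0 + 0 = 2 ≡ 0 (mod 2).
  s_2 = 1 + 1 + 0 + 0 = 2 ≡ 0 (mod 2).
  s_3 = 1 + 1 + 1 + 0 = 3 ≡ 1 (mod 2).
s = (0, 0, 1)^T — this equals column 1 of H (binary 001), so error is at position 1.
Correct: flip bit 1 of r = 1111100 to get c = 0111100.


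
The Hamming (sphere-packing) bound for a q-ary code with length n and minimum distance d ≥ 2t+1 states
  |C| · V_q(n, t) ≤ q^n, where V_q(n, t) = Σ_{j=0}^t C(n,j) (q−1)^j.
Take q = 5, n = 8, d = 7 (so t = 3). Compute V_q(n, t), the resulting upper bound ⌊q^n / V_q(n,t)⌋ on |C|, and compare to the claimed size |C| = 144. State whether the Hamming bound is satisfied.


V_q(n, t) = 4065, q^n = 390625, Hamming bound = 96, |C| = 144 > bound (violated).

Step 1: Compute V_q(n, t) = Σ_{j=0}^3 C(n, j) (q−1)^j.
  j = 0: C(8,0)·(4)^0 = 1·1 = 1.
  j = 1: C(8,1)·(4)^1 = 8·4 = 32.
  j = 2: C(8,2)·(4)^2 = 28·16 = 448.
  j = 3: C(8,3)·(4)^3 = 56·64 = 3584.
  V_q(n, t) = 1 + 32 + 448 + 3584 = 4065.
Step 2: q^n = 5^8 = 390625.
Step 3: Hamming bound ⌊q^n / V_q(n,t)⌋ = ⌊390625/4065⌋ = 96.
Step 4: Compare |C| = 144 to 96: violated.
The claimed |C| lies above the Hamming bound, so no 5-ary code of length 8 with d ≥ 7 can have 144 codewords.


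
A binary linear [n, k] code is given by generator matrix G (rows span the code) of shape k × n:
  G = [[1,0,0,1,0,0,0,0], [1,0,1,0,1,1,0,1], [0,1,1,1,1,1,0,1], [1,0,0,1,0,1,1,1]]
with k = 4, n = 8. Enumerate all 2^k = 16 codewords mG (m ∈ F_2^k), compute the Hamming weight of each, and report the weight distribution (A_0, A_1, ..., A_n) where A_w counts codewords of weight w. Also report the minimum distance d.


Weight distribution: A_0 = 1, A_1 = 1, A_2 = 1, A_3 = 2, A_4 = 3, A_5 = 5, A_6 = 3. Minimum distance d = 1.

Enumerate all 2^4 = 16 messages m ∈ F_2^4.
For each, compute codeword c = mG in F_2^8, then tally its weight.
  m = 0000 → c = 00000000, weight = 0.
  m = 1000 → c = 10010000, weight = 2.
  m = 0100 → c = 10101101, weight = 5.
  m = 1100 → c = 00111101, weight = 5.
  m = 0010 → c = 01111101, weight = 6.
  m = 1010 → c = 11101101, weight = 6.
  m = 0110 → c = 11010000, weight = 3.
  m = 1110 → c = 01000000, weight = 1.
  m = 0001 → c = 10010111, weight = 5.
  m = 1001 → c = 00000111, weight = 3.
  m = 0101 → c = 00111010, weight = 4.
  m = 1101 → c = 10101010, weight = 4.
  m = 0011 → c = 11101010, weight = 5.
  m = 1011 → c = 01111010, weight = 5.
  m = 0111 → c = 01000111, weight = 4.
  m = 1111 → c = 11010111, weight = 6.
Tally weights:
  weight 0: 1 codewords.
  weight 1: 1 codewords.
  weight 2: 1 codewords.
  weight 3: 2 codewords.
  weight 4: 3 codewords.
  weight 5: 5 codewords.
  weight 6: 3 codewords.
Minimum distance d = smallest w > 0 with A_w > 0 = 1.
Sanity: Σ A_w = 16 = 2^4 = 16 ✓.


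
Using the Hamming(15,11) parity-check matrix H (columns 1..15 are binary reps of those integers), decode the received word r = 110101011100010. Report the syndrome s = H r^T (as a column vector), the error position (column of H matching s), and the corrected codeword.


s = (0, 1, 0, 0)^T, error position = 4, corrected codeword c = 110001011100010

Compute s = H r^T mod 2 one row at a time:
  s_1 = 1 + 1 + 1 + 0 + 0 + 0 + 1 + 0 = 4 ≡ 0 (mod 2).
  s_2 = 1 + 0 + 1 + 0 + 0 + 0 + 1 + 0 = 3 ≡ 1 (mod 2).
  s_3 = 1 + 0 + 1 + 0 + 1 + 0 + 1 + 0 = 4 ≡ 0 (mod 2).
  s_4 = 1 + 0 + 0 + 0 + 1 + 0 + 0 + 0 = 2 ≡ 0 (mod 2).
s = (0, 1, 0, 0)^T — this equals column 4 of H (binary 0100), so error is at position 4.
Correct: flip bit 4 of r = 110101011100010 to get c = 110001011100010.


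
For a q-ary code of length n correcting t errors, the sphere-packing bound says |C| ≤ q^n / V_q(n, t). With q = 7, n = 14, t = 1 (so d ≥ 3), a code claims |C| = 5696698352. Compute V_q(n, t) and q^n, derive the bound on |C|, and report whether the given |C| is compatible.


V_q(n, t) = 85, q^n = 678223072849, Hamming bound = 7979094974, |C| = 5696698352 ≤ bound (satisfied).

Step 1: Compute V_q(n, t) = Σ_{j=0}^1 C(n, j) (q−1)^j.
  j = 0: C(14,0)·(6)^0 = 1·1 = 1.
  j = 1: C(14,1)·(6)^1 = 14·6 = 84.
  V_q(n, t) = 1 + 84 = 85.
Step 2: q^n = 7^14 = 678223072849.
Step 3: Hamming bound ⌊q^n / V_q(n,t)⌋ = ⌊678223072849/85⌋ = 7979094974.
Step 4: Compare |C| = 5696698352 to 7979094974: satisfied.
The claimed |C| lies below the Hamming bound.


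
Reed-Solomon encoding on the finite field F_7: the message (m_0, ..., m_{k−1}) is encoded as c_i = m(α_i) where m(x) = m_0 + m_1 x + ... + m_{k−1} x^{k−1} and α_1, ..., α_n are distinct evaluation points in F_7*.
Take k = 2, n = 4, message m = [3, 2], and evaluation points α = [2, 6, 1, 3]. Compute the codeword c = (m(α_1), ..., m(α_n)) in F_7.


c = [0, 1, 5, 2]

Message polynomial: m(x) = 3 + 2·x (mod 7).
For each evaluation point α_i, compute m(α_i) mod 7:
  α_1 = 2: Horner steps 2 → 0, so m(2) = 0.
  α_2 = 6: Horner steps 2 → 1, so m(6) = 1.
  α_3 = 1: Horner steps 2 → 5, so m(1) = 5.
  α_4 = 3: Horner steps 2 → 2, so m(3) = 2.
Codeword c = [0, 1, 5, 2] ∈ F_7^4.


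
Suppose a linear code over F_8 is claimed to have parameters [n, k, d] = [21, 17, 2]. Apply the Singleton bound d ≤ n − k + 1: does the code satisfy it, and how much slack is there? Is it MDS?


Singleton RHS = n − k + 1 = 5, slack = 3, bound satisfied, not MDS.

Singleton bound: d ≤ n − k + 1.
Here n = 21, k = 17, so n − k + 1 = 5.
Given d = 2, check d ≤ 5: YES.
Slack = (n − k + 1) − d = 3.
The code is NOT MDS (slack = 3 > 0).
Description: the claimed parameters are [21, 17, 2]_8; such a code would be non-MDS.


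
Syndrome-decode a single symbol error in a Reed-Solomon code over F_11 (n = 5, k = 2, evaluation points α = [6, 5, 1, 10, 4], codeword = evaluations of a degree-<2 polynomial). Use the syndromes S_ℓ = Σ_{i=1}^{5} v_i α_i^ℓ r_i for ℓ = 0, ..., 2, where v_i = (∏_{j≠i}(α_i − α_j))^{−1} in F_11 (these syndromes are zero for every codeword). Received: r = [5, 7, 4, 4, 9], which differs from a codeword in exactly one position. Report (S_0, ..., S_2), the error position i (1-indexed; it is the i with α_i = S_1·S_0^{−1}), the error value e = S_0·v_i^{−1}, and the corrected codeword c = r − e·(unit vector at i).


S = (9, 2, 9), error at position 4, error magnitude e = 7, c = [5, 7, 4, 8, 9].

Step 1: column multipliers v_i = (∏_{j≠i}(α_i − α_j))^{−1} mod 11.
  i = 1 (α = 6): (6−5)(6−1)(6−10)(6−4) = 1·5·(−4)·2 = −40 ≡ 4, so v_1 = 4^{−1} = 3 (mod 11).
  i = 2 (α = 5): (5−6)(5−1)(5−10)(5−4) = (−1)·4·(−5)·1 = 20 ≡ 9, so v_2 = 9^{−1} = 5 (mod 11).
  i = 3 (α = 1): (1−6)(1−5)(1−10)(1−4) = (−5)·(−4)·(−9)·(−3) = 540 ≡ 1, so v_3 = 1^{−1} = 1 (mod 11).
  i = 4 (α = 10): (10−6)(10−5)(10−1)(10−4) = 4·5·9·6 = 1080 ≡ 2, so v_4 = 2^{−1} = 6 (mod 11).
  i = 5 (α = 4): (4−6)(4−5)(4−1)(4−10) = (−2)·(−1)·3·(−6) = −36 ≡ 8, so v_5 = 8^{−1} = 7 (mod 11).
  v = [3, 5, 1, 6, 7].
Step 2: syndromes of r = [5, 7, 4, 4, 9] (all sums mod 11).
  S_0 = Σ v_i r_i = 3·5 + 5·7 + 1·4 + 6·4 + 7·9 = 141 ≡ 9.
  S_1 = Σ v_i α_i r_i = 3·6·5 + 5·5·7 + 1·1·4 + 6·10·4 + 7·4·9 = 761 ≡ 2.
  α_i^2 mod 11 = [3, 3, 1, 1, 5].
  S_2 = Σ v_i α_i^2 r_i = 3·3·5 + 5·3·7 + 1·1·4 + 6·1·4 + 7·5·9 = 493 ≡ 9.
  S = (9, 2, 9) ≠ 0, so r is not a codeword (an error is present).
Step 3: locate the error. For a single error e at position i, S_ℓ = v_i·e·α_i^ℓ, so α_err = S_1/S_0.
  S_0^{−1} = 9^{−1} = 5 (mod 11), so α_err = 2·5 = 10 ≡ 10 = α_4. Error position i = 4.
  Consistency check: S_2/S_1 = 9·6 = 54 ≡ 10 = α_err ✓ (single-error assumption holds).
Step 4: error magnitude e = S_0/v_4 = S_0·∏_{j≠4}(α_4 − α_j) = 9·2 = 18 ≡ 7 (mod 11).
Step 5: correct position 4: c_4 = r_4 − e = 4 − 7 ≡ 8 (mod 11). Hence c = [5, 7, 4, 8, 9].
  Check: interpolating c through the α_i gives m(x) = 6 + 9·x (degree < 2) with m(α_i) = c_i for every i, so c is indeed a codeword.


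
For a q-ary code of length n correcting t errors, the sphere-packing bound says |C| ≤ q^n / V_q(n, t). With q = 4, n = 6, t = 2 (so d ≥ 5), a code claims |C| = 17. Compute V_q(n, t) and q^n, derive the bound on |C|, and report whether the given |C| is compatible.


V_q(n, t) = 154, q^n = 4096, Hamming bound = 26, |C| = 17 ≤ bound (satisfied).

Step 1: Compute V_q(n, t) = Σ_{j=0}^2 C(n, j) (q−1)^j.
  j = 0: C(6,0)·(3)^0 = 1·1 = 1.
  j = 1: C(6,1)·(3)^1 = 6·3 = 18.
  j = 2: C(6,2)·(3)^2 = 15·9 = 135.
  V_q(n, t) = 1 + 18 + 135 = 154.
Step 2: q^n = 4^6 = 4096.
Step 3: Hamming bound ⌊q^n / V_q(n,t)⌋ = ⌊4096/154⌋ = 26.
Step 4: Compare |C| = 17 to 26: satisfied.
The claimed |C| lies below the Hamming bound.


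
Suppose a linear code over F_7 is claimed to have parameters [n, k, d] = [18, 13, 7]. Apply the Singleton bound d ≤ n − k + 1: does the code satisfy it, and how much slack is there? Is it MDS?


Singleton RHS = n − k + 1 = 6, slack = -1, bound violated (no such code; not MDS).

Singleton bound: d ≤ n − k + 1.
Here n = 18, k = 13, so n − k + 1 = 6.
Given d = 7, check d ≤ 6: NO.
Slack = (n − k + 1) − d = -1.
The slack is negative: d = 7 exceeds n − k + 1 = 6 by 1, so the Singleton bound is violated and no linear [18, 13, 7]_7 code can exist. In particular it is not MDS (MDS requires d = n − k + 1 exactly).
Description: the claimed parameters are [18, 13, 7]_7; such a code would be impossible (violates the Singleton bound).


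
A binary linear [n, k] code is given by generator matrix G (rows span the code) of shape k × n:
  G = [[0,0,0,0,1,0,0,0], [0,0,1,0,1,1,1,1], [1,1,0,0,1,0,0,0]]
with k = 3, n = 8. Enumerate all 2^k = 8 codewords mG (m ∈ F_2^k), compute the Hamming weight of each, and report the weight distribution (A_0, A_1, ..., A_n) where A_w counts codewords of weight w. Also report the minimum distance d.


Weight distribution: A_0 = 1, A_1 = 1, A_2 = 1, A_3 = 1, A_4 = 1, A_5 = 1, A_6 = 1, A_7 = 1. Minimum distance d = 1.

Enumerate all 2^3 = 8 messages m ∈ F_2^3.
For each, compute codeword c = mG in F_2^8, then tally its weight.
  m = 000 → c = 00000000, weight = 0.
  m = 100 → c = 00001000, weight = 1.
  m = 010 → c = 00101111, weight = 5.
  m = 110 → c = 00100111, weight = 4.
  m = 001 → c = 11001000, weight = 3.
  m = 101 → c = 11000000, weight = 2.
  m = 011 → c = 11100111, weight = 6.
  m = 111 → c = 11101111, weight = 7.
Tally weights:
  weight 0: 1 codewords.
  weight 1: 1 codewords.
  weight 2: 1 codewords.
  weight 3: 1 codewords.
  weight 4: 1 codewords.
  weight 5: 1 codewords.
  weight 6: 1 codewords.
  weight 7: 1 codewords.
Minimum distance d = smallest w > 0 with A_w > 0 = 1.
Sanity: Σ A_w = 8 = 2^3 = 8 ✓.


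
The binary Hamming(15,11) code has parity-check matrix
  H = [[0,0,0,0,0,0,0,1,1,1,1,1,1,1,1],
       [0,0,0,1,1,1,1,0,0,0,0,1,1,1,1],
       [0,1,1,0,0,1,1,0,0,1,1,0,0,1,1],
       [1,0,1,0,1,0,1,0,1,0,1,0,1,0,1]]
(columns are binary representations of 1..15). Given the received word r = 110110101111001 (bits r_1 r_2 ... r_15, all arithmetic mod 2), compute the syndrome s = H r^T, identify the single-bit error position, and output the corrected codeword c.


s = (1, 1, 1, 0)^T, error position = 14, corrected codeword c = 110110101111011

Compute s = H r^T mod 2 one row at a time:
  s_1 = 0 + 1 + 1 + 1 + 1 + 0 + 0 + 1 = 5 ≡ 1 (mod 2).
  s_2 = 1 + 1 + 0 + 1 + 1 + 0 + 0 + 1 = 5 ≡ 1 (mod 2).
  s_3 = 1 + 0 + 0 + 1 + 1 + 1 + 0 + 1 = 5 ≡ 1 (mod 2).
  s_4 = 1 + 0 + 1 + 1 + 1 + 1 + 0 + 1 = 6 ≡ 0 (mod 2).
s = (1, 1, 1, 0)^T — this equals column 14 of H (binary 1110), so error is at position 14.
Correct: flip bit 14 of r = 110110101111001 to get c = 110110101111011.


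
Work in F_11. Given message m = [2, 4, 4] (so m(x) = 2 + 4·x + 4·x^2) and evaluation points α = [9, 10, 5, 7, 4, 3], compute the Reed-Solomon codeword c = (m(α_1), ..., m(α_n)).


c = [10, 2, 1, 6, 5, 6]

Message polynomial: m(x) = 2 + 4·x + 4·x^2 (mod 11).
For each evaluation point α_i, compute m(α_i) mod 11:
  α_1 = 9: Horner steps 4 → 7 → 10, so m(9) = 10.
  α_2 = 10: Horner steps 4 → 0 → 2, so m(10) = 2.
  α_3 = 5: Horner steps 4 → 2 → 1, so m(5) = 1.
  α_4 = 7: Horner steps 4 → 10 → 6, so m(7) = 6.
  α_5 = 4: Horner steps 4 → 9 → 5, so m(4) = 5.
  α_6 = 3: Horner steps 4 → 5 → 6, so m(3) = 6.
Codeword c = [10, 2, 1, 6, 5, 6] ∈ F_11^6.


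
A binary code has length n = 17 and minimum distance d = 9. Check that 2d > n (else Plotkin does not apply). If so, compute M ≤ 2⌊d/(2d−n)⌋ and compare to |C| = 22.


Plotkin bound M ≤ 18; given |C| = 22 > bound (violated).

Check applicability: 2d = 18, n = 17.
2d − n = 1 > 0, so Plotkin applies.
Compute d/(2d−n) = 9/1 ≈ 9.0000.
⌊d/(2d−n)⌋ = 9.
Plotkin bound: M ≤ 2·9 = 18.
Given |C| = 22, check: VIOLATED.
This |C| is above the Plotkin bound, so no binary code with n = 17, d = 9 and 22 codewords exists.


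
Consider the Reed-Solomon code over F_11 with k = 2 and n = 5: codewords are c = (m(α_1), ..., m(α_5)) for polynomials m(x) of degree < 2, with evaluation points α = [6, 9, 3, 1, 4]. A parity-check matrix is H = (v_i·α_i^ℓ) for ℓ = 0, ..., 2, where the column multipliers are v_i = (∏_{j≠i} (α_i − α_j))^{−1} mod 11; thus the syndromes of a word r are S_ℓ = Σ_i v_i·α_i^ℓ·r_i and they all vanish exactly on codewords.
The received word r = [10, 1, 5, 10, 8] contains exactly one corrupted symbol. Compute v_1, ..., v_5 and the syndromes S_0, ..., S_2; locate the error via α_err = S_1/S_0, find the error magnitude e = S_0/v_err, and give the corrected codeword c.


S = (2, 1, 6), error at position 1, error magnitude e = 7, c = [3, 1, 5, 10, 8].

Step 1: column multipliers v_i = (∏_{j≠i}(α_i − α_j))^{−1} mod 11.
  i = 1 (α = 6): (6−9)(6−3)(6−1)(6−4) = (−3)·3·5·2 = −90 ≡ 9, so v_1 = 9^{−1} = 5 (mod 11).
  i = 2 (α = 9): (9−6)(9−3)(9−1)(9−4) = 3·6·8·5 = 720 ≡ 5, so v_2 = 5^{−1} = 9 (mod 11).
  i = 3 (α = 3): (3−6)(3−9)(3−1)(3−4) = (−3)·(−6)·2·(−1) = −36 ≡ 8, so v_3 = 8^{−1} = 7 (mod 11).
  i = 4 (α = 1): (1−6)(1−9)(1−3)(1−4) = (−5)·(−8)·(−2)·(−3) = 240 ≡ 9, so v_4 = 9^{−1} = 5 (mod 11).
  i = 5 (α = 4): (4−6)(4−9)(4−3)(4−1) = (−2)·(−5)·1·3 = 30 ≡ 8, so v_5 = 8^{−1} = 7 (mod 11).
  v = [5, 9, 7, 5, 7].
Step 2: syndromes of r = [10, 1, 5, 10, 8] (all sums mod 11).
  S_0 = Σ v_i r_i = 5·10 + 9·1 + 7·5 + 5·10 + 7·8 = 200 ≡ 2.
  S_1 = Σ v_i α_i r_i = 5·6·10 + 9·9·1 + 7·3·5 + 5·1·10 + 7·4·8 = 760 ≡ 1.
  α_i^2 mod 11 = [3, 4, 9, 1, 5].
  S_2 = Σ v_i α_i^2 r_i = 5·3·10 + 9·4·1 + 7·9·5 + 5·1·10 + 7·5·8 = 831 ≡ 6.
  S = (2, 1, 6) ≠ 0, so r is not a codeword (an error is present).
Step 3: locate the error. For a single error e at position i, S_ℓ = v_i·e·α_i^ℓ, so α_err = S_1/S_0.
  S_0^{−1} = 2^{−1} = 6 (mod 11), so α_err = 1·6 = 6 ≡ 6 = α_1. Error position i = 1.
  Consistency check: S_2/S_1 = 6·1 = 6 ≡ 6 = α_err ✓ (single-error assumption holds).
Step 4: error magnitude e = S_0/v_1 = S_0·∏_{j≠1}(α_1 − α_j) = 2·9 = 18 ≡ 7 (mod 11).
Step 5: correct position 1: c_1 = r_1 − e = 10 − 7 ≡ 3 (mod 11). Hence c = [3, 1, 5, 10, 8].
  Check: interpolating c through the α_i gives m(x) = 7 + 3·x (degree < 2) with m(α_i) = c_i for every i, so c is indeed a codeword.


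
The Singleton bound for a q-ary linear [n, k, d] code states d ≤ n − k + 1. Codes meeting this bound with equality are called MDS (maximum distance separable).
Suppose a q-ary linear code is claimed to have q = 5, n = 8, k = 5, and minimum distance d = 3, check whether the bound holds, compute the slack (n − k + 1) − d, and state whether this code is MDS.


Singleton RHS = n − k + 1 = 4, slack = 1, bound satisfied, not MDS.

Singleton bound: d ≤ n − k + 1.
Here n = 8, k = 5, so n − k + 1 = 4.
Given d = 3, check d ≤ 4: YES.
Slack = (n − k + 1) − d = 1.
The code is NOT MDS (slack = 1 > 0).
Description: the claimed parameters are [8, 5, 3]_5; such a code would be non-MDS.
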